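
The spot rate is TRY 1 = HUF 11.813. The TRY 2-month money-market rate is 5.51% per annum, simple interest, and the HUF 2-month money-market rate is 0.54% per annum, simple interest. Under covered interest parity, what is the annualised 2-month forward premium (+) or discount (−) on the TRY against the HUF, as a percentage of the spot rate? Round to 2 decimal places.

T = 2/12 years.
F = S · g_HUF/g_TRY = 11.813 × 1.000900/1.0091833 = 11.716040.
(F − S)/S ÷ T = (11.716040 − 11.813)/11.813/(2/12) = -0.049247 → -4.92%.

-4.92%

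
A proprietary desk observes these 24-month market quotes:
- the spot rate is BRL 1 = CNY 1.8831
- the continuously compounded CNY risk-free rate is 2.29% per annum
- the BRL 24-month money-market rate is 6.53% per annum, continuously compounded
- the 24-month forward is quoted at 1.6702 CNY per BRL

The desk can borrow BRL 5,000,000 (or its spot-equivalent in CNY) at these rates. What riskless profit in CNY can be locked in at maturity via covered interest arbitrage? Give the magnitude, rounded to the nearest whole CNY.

T = 2 years.
Route A — deposit BRL, sell forward: 5,000,000 × 1.139511885 × 1.6702 = CNY 9,516,063.75.
Route B — convert at spot, deposit CNY: 5,000,000 × 1.8831 × 1.046865017 = CNY 9,856,757.57.
The quoted forward undervalues BRL, so borrow BRL, convert to CNY at spot, deposit the CNY at 2.29%, and buy BRL forward at 1.6702 to cover the loan.
Arbitrage profit = |9,516,063.75 − 9,856,757.57| = CNY 340,694.

CNY 340,694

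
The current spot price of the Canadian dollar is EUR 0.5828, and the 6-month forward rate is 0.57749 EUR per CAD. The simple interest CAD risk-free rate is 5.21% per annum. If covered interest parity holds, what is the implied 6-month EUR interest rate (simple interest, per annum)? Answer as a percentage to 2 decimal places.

T = 6/12 years.
F/S = 0.57749/0.5828 = 0.9908888 = (growth of EUR) / (growth of CAD).
CAD growth factor: 1 + 0.0521×6/12 = 1.026050.
Hence g_EUR = 1.0167015.
r = (1.0167015 − 1)/(6/12) = 0.033403 → 3.34%.

3.34%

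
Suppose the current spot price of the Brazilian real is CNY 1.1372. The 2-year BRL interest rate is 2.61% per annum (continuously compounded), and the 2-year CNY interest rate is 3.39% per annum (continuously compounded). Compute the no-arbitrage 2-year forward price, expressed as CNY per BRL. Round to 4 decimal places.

1.1551

T = 2 years.
CNY accumulates by e^(0.0339×2) = 1.0701513.
BRL accumulates by e^(0.0261×2) = 1.0535864.
CIP: F = S · (grow CNY)/(grow BRL) = 1.1372 × 1.0701513/1.0535864 = 1.155080 CNY per BRL.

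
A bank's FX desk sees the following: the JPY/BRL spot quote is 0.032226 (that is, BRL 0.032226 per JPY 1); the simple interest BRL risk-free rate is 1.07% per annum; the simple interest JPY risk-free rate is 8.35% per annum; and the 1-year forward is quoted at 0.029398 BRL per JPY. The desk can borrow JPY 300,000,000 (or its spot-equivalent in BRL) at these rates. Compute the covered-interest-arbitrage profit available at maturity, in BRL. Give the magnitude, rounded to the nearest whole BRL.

BRL 215,426

T = 1 year.
Invest the JPY and cover forward: 300,000,000 × 1.083500 × 0.029398 = BRL 9,555,819.90.
Convert at spot and invest in BRL: 300,000,000 × 0.032226 × 1.010700 = BRL 9,771,245.46.
The quoted forward undervalues JPY, so borrow JPY, convert to BRL at spot, deposit the BRL at 1.07%, and buy JPY forward at 0.029398 to cover the loan.
Arbitrage profit = |9,555,819.90 − 9,771,245.46| = BRL 215,426.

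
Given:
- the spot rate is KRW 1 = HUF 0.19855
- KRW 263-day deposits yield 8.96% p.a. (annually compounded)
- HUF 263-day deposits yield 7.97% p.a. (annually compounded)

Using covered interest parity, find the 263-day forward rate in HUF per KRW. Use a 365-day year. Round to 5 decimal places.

0.19725

T = 263/365 years.
HUF growth factor: (1 + 0.0797)^(263/365) = 1.0568089.
KRW accumulates by (1 + 0.0896)^(263/365) = 1.0637822.
So F = 0.19855 × 1.0568089 / 1.0637822 = 0.1972485 (HUF/KRW).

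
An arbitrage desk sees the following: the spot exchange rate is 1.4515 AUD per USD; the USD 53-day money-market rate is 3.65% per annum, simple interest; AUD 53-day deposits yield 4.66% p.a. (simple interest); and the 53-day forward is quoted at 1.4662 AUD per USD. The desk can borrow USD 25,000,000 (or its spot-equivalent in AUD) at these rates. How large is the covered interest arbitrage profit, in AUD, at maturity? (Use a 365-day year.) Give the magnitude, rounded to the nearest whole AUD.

AUD 316,229

T = 53/365 years.
Route A — deposit USD, sell forward: 25,000,000 × 1.005300 × 1.4662 = AUD 36,849,271.50.
Route B — convert at spot, deposit AUD: 25,000,000 × 1.4515 × 1.0067665753 = AUD 36,533,042.10.
The quoted forward overvalues USD, so borrow AUD, buy USD at spot, deposit the USD at 3.65%, and sell the proceeds forward at 1.4662.
Profit = 36,849,271.50 − 36,533,042.10 = AUD 316,229.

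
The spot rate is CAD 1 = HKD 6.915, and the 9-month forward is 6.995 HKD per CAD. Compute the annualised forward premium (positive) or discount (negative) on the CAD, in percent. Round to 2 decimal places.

+1.54%

T = 9/12 years.
Period premium: (6.995 − 6.915)/6.915 = 0.0115691.
Annualise by dividing by T: 0.0115691 / (9/12) = 0.015425 → 1.54%.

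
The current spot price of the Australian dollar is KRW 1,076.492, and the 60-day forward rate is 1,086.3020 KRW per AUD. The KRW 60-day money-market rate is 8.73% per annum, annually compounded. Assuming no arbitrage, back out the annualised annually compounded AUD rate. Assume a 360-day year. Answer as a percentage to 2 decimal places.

T = 60/360 years.
F/S = 1086.302/1076.492 = 1.0091129 = (growth of KRW) / (growth of AUD).
The KRW side grows by (1 + 0.0873)^(60/360) = 1.0140473.
That pins the AUD growth at 1.0048898.
r = 1.0048898^(360/60) − 1 = 0.029700 → 2.97%.

2.97%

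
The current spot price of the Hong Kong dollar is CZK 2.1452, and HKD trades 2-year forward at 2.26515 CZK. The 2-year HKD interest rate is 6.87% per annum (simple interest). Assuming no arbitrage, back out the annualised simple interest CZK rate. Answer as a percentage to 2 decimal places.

10.05%

T = 2 years.
By CIP, F/S equals the CZK-to-HKD growth ratio: 2.26515/2.1452 = 1.0559155.
HKD growth factor: 1 + 0.0687×2 = 1.137400.
So the CZK growth factor = 1.2009983.
r = (1.2009983 − 1)/2 = 0.100499 → 10.05%.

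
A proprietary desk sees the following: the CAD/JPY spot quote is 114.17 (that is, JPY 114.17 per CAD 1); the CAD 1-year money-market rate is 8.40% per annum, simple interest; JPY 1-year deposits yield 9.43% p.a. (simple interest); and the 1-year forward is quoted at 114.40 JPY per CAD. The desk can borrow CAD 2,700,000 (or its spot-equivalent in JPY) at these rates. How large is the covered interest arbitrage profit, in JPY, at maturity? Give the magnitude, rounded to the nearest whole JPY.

JPY 2,501,904

T = 1 year.
Keep in CAD, deliver into the forward: 2,700,000·1.084000·114.40 = JPY 334,825,920.00.
Swap to JPY now, deposit: 2,700,000·114.17·1.094300 = JPY 337,327,823.70.
The quoted forward undervalues CAD, so borrow CAD, convert to JPY at spot, deposit the JPY at 9.43%, and buy CAD forward at 114.40 to cover the loan.
The gap between the two covered legs is JPY 2,501,904.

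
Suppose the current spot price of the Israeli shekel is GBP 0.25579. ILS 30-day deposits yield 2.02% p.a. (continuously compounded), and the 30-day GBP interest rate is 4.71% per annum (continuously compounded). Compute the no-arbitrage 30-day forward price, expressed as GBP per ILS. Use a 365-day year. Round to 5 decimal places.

0.25636

T = 30/365 years.
GBP growth factor: e^(0.0471×30/365) = 1.0038787.
Growth of 1 ILS over T: e^(0.0202×30/365) = 1.0016617.
Forward (GBP per ILS) = 0.25579 × 1.0038787 / 1.0016617 = 0.2563561.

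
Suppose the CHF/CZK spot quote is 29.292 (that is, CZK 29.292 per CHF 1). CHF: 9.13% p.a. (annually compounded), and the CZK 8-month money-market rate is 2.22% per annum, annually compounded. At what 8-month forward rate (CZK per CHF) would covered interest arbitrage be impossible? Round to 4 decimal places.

T = 8/12 years.
CZK accumulates by (1 + 0.0222)^(8/12) = 1.01474577.
CHF accumulates by (1 + 0.0913)^(8/12) = 1.05997617.
So F = 29.292 × 1.01474577 / 1.05997617 = 28.042077 (CZK/CHF).

28.0421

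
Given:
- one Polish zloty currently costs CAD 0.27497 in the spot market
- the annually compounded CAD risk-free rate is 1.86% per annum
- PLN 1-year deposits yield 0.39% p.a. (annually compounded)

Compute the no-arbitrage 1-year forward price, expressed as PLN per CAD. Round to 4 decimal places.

T = 1 year.
CAD accumulates by (1 + 0.0186)^1 = 1.018600.
PLN accumulates by (1 + 0.0039)^1 = 1.003900.
Forward (CAD per PLN) = 0.27497 × 1.018600 / 1.003900 = 0.2789964.
Invert for PLN per CAD: 1 / 0.2789964 = 3.5843.

3.5843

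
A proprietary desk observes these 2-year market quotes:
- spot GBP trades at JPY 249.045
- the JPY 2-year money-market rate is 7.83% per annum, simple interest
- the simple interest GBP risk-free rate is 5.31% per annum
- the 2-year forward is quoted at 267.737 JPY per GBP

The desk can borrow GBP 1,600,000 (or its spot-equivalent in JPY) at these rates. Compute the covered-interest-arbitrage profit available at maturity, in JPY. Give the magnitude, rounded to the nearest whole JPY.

JPY 13,000,356

T = 2 years.
Keep in GBP, deliver into the forward: 1,600,000·1.106200·267.737 = JPY 473,873,071.04.
Swap to JPY now, deposit: 1,600,000·249.045·1.156600 = JPY 460,872,715.20.
The quoted forward overvalues GBP, so borrow JPY, buy GBP at spot, deposit the GBP at 5.31%, and sell the proceeds forward at 267.737.
The gap between the two covered legs is JPY 13,000,356.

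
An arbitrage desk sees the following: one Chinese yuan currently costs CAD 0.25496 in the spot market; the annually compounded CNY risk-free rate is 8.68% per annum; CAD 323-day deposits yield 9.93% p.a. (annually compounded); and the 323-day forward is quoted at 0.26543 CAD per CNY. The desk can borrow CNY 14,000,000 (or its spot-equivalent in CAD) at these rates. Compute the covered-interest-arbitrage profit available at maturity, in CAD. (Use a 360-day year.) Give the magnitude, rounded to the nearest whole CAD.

CAD 118,278

T = 323/360 years.
Invest the CNY and cover forward: 14,000,000 × 1.07754211 × 0.26543 = CAD 4,004,168.03.
Convert at spot and invest in CAD: 14,000,000 × 0.25496 × 1.088655306 = CAD 3,885,889.80.
The quoted forward overvalues CNY, so borrow CAD, buy CNY at spot, deposit the CNY at 8.68%, and sell the proceeds forward at 0.26543.
The gap between the two covered legs is CAD 118,278.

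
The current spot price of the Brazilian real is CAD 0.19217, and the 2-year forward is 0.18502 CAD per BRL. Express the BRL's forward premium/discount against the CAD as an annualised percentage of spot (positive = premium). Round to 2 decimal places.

-1.86%

T = 2 years.
BRL trades forward at -3.72066% vs spot over the period.
Per annum: -0.0372066 / 2 = -0.018603 = -1.86%.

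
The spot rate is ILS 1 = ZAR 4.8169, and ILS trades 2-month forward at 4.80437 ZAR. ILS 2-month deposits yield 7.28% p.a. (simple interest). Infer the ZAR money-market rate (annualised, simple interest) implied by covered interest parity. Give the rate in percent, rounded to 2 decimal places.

5.70%

T = 2/12 years.
CIP gives F = S · g_ZAR/g_ILS, so g_ZAR/g_ILS = 4.80437/4.8169 = 0.9973987.
The ILS side grows by 1 + 0.0728×2/12 = 1.0121333.
So the ZAR growth factor = 1.0095004.
(1.0095004 − 1)/T = 0.057002, i.e. 5.70%.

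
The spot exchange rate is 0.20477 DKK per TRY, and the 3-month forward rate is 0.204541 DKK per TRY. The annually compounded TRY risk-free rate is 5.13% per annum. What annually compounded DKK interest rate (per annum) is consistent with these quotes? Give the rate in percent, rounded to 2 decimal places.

T = 3/12 years.
CIP gives F = S · g_DKK/g_TRY, so g_DKK/g_TRY = 0.204541/0.20477 = 0.9988817.
TRY growth factor: (1 + 0.0513)^(3/12) = 1.0125854.
Hence g_DKK = 1.011453.
r = 1.011453^(12/3) − 1 = 0.046605 → 4.66%.

4.66%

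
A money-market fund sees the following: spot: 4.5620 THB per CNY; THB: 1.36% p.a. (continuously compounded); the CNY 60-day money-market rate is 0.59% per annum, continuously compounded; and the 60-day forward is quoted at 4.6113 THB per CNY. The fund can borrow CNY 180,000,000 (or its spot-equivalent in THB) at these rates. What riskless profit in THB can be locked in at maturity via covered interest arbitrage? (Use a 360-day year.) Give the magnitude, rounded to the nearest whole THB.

T = 60/360 years.
Invest the CNY and cover forward: 180,000,000 × 1.00098381696 × 4.6113 = THB 830,850,601.53.
Convert at spot and invest in THB: 180,000,000 × 4.5620 × 1.0022692375 = THB 823,023,407.07.
The quoted forward overvalues CNY, so borrow THB, buy CNY at spot, deposit the CNY at 0.59%, and sell the proceeds forward at 4.6113.
Profit = 830,850,601.53 − 823,023,407.07 = THB 7,827,194.

THB 7,827,194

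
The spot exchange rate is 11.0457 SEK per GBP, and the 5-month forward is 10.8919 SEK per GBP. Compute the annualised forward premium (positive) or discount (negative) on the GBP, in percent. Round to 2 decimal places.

-3.34%

T = 5/12 years.
GBP trades forward at -1.39240% vs spot over the period.
Per annum: -0.0139240 / (5/12) = -0.033418 = -3.34%.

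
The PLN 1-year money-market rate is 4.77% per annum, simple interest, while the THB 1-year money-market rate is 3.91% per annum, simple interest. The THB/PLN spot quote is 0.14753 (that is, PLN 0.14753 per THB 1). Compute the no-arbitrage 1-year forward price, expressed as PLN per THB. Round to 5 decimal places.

T = 1 year.
Growth of 1 PLN over T: 1 + 0.0477×1 = 1.047700.
THB accumulates by 1 + 0.0391×1 = 1.039100.
So F = 0.14753 × 1.047700 / 1.039100 = 0.1487510 (PLN/THB).

0.14875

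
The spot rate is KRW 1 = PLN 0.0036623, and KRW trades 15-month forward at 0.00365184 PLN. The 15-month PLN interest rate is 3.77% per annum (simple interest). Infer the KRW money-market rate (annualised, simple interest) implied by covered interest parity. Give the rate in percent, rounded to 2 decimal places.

T = 15/12 years.
CIP gives F = S · g_PLN/g_KRW, so g_PLN/g_KRW = 0.00365184/0.0036623 = 0.9971439.
The PLN side grows by 1 + 0.0377×15/12 = 1.047125.
So the KRW growth factor = 1.0501243.
r = (1.0501243 − 1)/(15/12) = 0.040099 → 4.01%.

4.01%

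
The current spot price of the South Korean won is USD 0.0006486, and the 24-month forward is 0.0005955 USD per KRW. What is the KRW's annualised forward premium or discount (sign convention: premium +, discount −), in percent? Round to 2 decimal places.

-4.09%

T = 2 years.
KRW trades forward at -8.18686% vs spot over the period.
×(1/T) gives -4.09% p.a.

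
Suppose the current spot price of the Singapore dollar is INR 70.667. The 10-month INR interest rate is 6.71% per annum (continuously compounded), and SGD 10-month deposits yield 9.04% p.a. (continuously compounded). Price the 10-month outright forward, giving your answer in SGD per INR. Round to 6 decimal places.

T = 10/12 years.
Growth of 1 INR over T: e^(0.0671×10/12) = 1.0575096.
SGD accumulates by e^(0.0904×10/12) = 1.0782435.
Forward (INR per SGD) = 70.667 × 1.0575096 / 1.0782435 = 69.30812.
Quoted the other way: 1/69.30812 = 0.014428 SGD per INR.

0.014428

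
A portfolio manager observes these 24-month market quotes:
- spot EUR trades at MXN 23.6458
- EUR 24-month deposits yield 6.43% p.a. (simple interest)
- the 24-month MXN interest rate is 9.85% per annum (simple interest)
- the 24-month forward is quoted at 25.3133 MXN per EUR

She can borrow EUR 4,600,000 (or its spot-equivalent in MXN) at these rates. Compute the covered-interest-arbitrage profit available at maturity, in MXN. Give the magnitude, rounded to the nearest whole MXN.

T = 2 years.
Keep in EUR, deliver into the forward: 4,600,000·1.128600·25.3133 = MXN 131,415,515.75.
Swap to MXN now, deposit: 4,600,000·23.6458·1.197000 = MXN 130,198,503.96.
The quoted forward overvalues EUR, so borrow MXN, buy EUR at spot, deposit the EUR at 6.43%, and sell the proceeds forward at 25.3133.
The gap between the two covered legs is MXN 1,217,012.

MXN 1,217,012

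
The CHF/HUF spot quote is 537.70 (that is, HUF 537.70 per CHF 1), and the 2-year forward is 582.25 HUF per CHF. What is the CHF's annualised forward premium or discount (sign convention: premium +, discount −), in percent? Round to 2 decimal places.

+4.14%

T = 2 years.
Period premium: (582.25 − 537.7)/537.7 = 0.0828529.
×(1/T) gives 4.14% p.a.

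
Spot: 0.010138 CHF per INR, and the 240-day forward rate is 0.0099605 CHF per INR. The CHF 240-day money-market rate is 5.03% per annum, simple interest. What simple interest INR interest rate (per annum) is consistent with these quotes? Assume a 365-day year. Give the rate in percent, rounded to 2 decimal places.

7.83%

T = 240/365 years.
F/S = 0.0099605/0.010138 = 0.9824916 = (growth of CHF) / (growth of INR).
The CHF side grows by 1 + 0.0503×240/365 = 1.033074.
So the INR growth factor = 1.0514838.
(1.0514838 − 1)/T = 0.078298, i.e. 7.83%.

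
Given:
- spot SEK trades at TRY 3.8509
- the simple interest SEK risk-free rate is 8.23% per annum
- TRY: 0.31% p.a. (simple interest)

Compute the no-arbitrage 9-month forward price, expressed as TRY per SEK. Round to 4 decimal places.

T = 9/12 years.
TRY growth factor: 1 + 0.0031×9/12 = 1.002325.
SEK accumulates by 1 + 0.0823×9/12 = 1.061725.
So F = 3.8509 × 1.002325 / 1.061725 = 3.635455 (TRY/SEK).

3.6355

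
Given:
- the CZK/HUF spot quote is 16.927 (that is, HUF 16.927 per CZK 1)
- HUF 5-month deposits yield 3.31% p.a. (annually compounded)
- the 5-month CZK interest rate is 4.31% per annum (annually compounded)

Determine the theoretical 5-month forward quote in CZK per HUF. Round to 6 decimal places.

0.059315

T = 5/12 years.
HUF growth factor: (1 + 0.0331)^(5/12) = 1.0136608.
CZK growth factor: (1 + 0.0431)^(5/12) = 1.0177376.
CIP: F = S · (grow HUF)/(grow CZK) = 16.927 × 1.0136608/1.0177376 = 16.85919 HUF per CZK.
Quoted the other way: 1/16.85919 = 0.059315 CZK per HUF.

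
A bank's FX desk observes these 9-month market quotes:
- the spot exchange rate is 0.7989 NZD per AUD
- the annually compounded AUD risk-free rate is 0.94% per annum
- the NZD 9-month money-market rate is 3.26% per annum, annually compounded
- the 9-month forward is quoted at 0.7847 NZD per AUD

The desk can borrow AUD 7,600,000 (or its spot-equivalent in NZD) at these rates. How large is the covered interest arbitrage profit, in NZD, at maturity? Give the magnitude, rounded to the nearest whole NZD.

T = 9/12 years.
Keep in AUD, deliver into the forward: 7,600,000·1.007041749·0.7847 = NZD 6,005,715.02.
Swap to NZD now, deposit: 7,600,000·0.7989·1.024351695 = NZD 6,219,494.73.
The quoted forward undervalues AUD, so borrow AUD, convert to NZD at spot, deposit the NZD at 3.26%, and buy AUD forward at 0.7847 to cover the loan.
Profit = 6,219,494.73 − 6,005,715.02 = NZD 213,780.

NZD 213,780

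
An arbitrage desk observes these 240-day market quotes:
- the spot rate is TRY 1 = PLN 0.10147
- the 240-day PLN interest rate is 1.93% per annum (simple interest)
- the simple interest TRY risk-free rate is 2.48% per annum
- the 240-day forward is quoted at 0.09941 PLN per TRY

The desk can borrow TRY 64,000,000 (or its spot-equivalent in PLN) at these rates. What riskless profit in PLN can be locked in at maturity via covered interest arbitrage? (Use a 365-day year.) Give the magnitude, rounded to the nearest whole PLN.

T = 240/365 years.
Route A — deposit TRY, sell forward: 64,000,000 × 1.016306849 × 0.09941 = PLN 6,465,988.09.
Route B — convert at spot, deposit PLN: 64,000,000 × 0.10147 × 1.012690411 = PLN 6,576,492.54.
The quoted forward undervalues TRY, so borrow TRY, convert to PLN at spot, deposit the PLN at 1.93%, and buy TRY forward at 0.09941 to cover the loan.
Profit = 6,576,492.54 − 6,465,988.09 = PLN 110,504.

PLN 110,504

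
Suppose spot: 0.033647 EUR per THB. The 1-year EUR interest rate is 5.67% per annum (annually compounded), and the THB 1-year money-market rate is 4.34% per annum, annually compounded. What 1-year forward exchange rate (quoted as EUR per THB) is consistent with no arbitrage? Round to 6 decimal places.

T = 1 year.
Growth of 1 EUR over T: (1 + 0.0567)^1 = 1.056700.
Growth of 1 THB over T: (1 + 0.0434)^1 = 1.043400.
So F = 0.033647 × 1.056700 / 1.043400 = 0.03407589 (EUR/THB).

0.034076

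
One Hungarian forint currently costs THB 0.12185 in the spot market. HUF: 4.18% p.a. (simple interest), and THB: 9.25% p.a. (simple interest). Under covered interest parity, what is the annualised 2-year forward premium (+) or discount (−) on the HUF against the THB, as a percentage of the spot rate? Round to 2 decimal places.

+4.68%

T = 2 years.
CIP forward (THB per HUF) = 0.12185 × 1.185000/1.083600 = 0.13325235.
(F − S)/S ÷ T = (0.13325235 − 0.12185)/0.12185/2 = 0.046788 → 4.68%.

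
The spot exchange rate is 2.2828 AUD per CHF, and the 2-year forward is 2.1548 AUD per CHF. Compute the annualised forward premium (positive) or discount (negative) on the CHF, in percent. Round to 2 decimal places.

T = 2 years.
Period premium: (2.1548 − 2.2828)/2.2828 = -0.0560715.
Per annum: -0.0560715 / 2 = -0.028036 = -2.80%.

-2.80%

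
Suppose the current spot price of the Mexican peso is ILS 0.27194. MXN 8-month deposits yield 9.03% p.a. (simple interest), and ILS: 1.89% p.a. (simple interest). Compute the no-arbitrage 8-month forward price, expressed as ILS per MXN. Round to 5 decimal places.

T = 8/12 years.
Growth of 1 ILS over T: 1 + 0.0189×8/12 = 1.012600.
Growth of 1 MXN over T: 1 + 0.0903×8/12 = 1.060200.
Forward (ILS per MXN) = 0.27194 × 1.012600 / 1.060200 = 0.2597307.

0.25973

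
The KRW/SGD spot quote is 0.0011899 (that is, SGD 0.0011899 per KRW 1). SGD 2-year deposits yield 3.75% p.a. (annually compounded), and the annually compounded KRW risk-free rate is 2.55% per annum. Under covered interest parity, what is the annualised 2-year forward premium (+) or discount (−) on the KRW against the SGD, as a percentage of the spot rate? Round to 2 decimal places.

T = 2 years.
F = S · g_SGD/g_KRW = 0.0011899 × 1.0764063/1.0516503 = 0.0012179104.
(F − S)/S ÷ T = (0.0012179104 − 0.0011899)/0.0011899/2 = 0.011770 → 1.18%.

+1.18%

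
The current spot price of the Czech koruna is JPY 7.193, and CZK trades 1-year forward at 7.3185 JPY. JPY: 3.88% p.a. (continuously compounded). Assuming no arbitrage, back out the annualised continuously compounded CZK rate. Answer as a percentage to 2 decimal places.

2.15%

T = 1 year.
F/S = 7.3185/7.193 = 1.0174475 = (growth of JPY) / (growth of CZK).
The JPY side grows by e^(0.0388×1) = 1.0395626.
Hence g_CZK = 1.0217359.
r = ln(1.0217359)/1 = 0.021503 → 2.15%.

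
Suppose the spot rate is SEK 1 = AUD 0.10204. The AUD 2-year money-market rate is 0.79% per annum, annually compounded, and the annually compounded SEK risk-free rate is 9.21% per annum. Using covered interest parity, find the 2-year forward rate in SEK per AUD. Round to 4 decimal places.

11.5059

T = 2 years.
Growth of 1 AUD over T: (1 + 0.0079)^2 = 1.01586241.
SEK accumulates by (1 + 0.0921)^2 = 1.19268241.
CIP: F = S · (grow AUD)/(grow SEK) = 0.10204 × 1.01586241/1.19268241 = 0.086912157 AUD per SEK.
Quoted the other way: 1/0.086912157 = 11.5059 SEK per AUD.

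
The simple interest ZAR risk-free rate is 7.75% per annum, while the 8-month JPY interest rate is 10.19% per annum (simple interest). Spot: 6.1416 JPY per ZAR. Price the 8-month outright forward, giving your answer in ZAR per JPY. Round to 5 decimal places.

T = 8/12 years.
JPY growth factor: 1 + 0.1019×8/12 = 1.0679333.
ZAR accumulates by 1 + 0.0775×8/12 = 1.0516667.
So F = 6.1416 × 1.0679333 / 1.0516667 = 6.236595 (JPY/ZAR).
Quoted the other way: 1/6.236595 = 0.16034 ZAR per JPY.

0.16034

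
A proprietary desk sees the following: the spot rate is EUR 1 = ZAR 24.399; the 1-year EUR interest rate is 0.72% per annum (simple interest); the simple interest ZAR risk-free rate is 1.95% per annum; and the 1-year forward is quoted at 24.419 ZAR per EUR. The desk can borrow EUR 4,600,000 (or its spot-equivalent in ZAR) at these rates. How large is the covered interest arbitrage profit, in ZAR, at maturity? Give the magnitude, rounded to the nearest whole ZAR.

ZAR 1,287,833

T = 1 year.
Invest the EUR and cover forward: 4,600,000 × 1.007200 × 24.419 = ZAR 113,136,157.28.
Convert at spot and invest in ZAR: 4,600,000 × 24.399 × 1.019500 = ZAR 114,423,990.30.
The quoted forward undervalues EUR, so borrow EUR, convert to ZAR at spot, deposit the ZAR at 1.95%, and buy EUR forward at 24.419 to cover the loan.
The gap between the two covered legs is ZAR 1,287,833.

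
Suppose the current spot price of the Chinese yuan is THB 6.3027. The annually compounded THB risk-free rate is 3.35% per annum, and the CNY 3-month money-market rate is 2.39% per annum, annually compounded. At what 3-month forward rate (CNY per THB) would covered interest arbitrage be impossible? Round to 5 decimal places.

T = 3/12 years.
Growth of 1 THB over T: (1 + 0.0335)^(3/12) = 1.0082718.
CNY growth factor: (1 + 0.0239)^(3/12) = 1.0059222.
CIP: F = S · (grow THB)/(grow CNY) = 6.3027 × 1.0082718/1.0059222 = 6.317422 THB per CNY.
Quoted the other way: 1/6.317422 = 0.15829 CNY per THB.

0.15829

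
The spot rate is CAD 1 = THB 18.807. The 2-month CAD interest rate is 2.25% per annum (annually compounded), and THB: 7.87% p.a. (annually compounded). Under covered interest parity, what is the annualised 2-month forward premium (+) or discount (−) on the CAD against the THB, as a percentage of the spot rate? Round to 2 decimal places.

+5.37%

T = 2/12 years.
F = S · g_THB/g_CAD = 18.807 × 1.0127061/1.0037153 = 18.975464.
Annualised premium = (F − S)/S × (1/T) = (18.975464 − 18.807)/18.807 ÷ (2/12) = 5.37%.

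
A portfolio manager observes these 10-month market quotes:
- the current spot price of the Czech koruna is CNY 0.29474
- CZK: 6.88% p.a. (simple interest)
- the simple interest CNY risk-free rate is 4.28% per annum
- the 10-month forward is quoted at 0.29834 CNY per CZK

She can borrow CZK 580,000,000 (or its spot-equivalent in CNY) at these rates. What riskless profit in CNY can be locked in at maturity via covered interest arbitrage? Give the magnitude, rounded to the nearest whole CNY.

T = 10/12 years.
Route A — deposit CZK, sell forward: 580,000,000 × 1.05733333333 × 0.29834 = CNY 182,957,999.47.
Route B — convert at spot, deposit CNY: 580,000,000 × 0.29474 × 1.03566666667 = CNY 177,046,388.13.
The quoted forward overvalues CZK, so borrow CNY, buy CZK at spot, deposit the CZK at 6.88%, and sell the proceeds forward at 0.29834.
Profit = 182,957,999.47 − 177,046,388.13 = CNY 5,911,611.

CNY 5,911,611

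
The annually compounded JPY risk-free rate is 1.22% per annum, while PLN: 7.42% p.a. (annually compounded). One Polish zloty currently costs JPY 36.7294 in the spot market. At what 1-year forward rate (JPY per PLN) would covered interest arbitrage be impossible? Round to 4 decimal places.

34.6095

T = 1 year.
JPY growth factor: (1 + 0.0122)^1 = 1.012200.
PLN accumulates by (1 + 0.0742)^1 = 1.074200.
Forward (JPY per PLN) = 36.7294 × 1.012200 / 1.074200 = 34.609476.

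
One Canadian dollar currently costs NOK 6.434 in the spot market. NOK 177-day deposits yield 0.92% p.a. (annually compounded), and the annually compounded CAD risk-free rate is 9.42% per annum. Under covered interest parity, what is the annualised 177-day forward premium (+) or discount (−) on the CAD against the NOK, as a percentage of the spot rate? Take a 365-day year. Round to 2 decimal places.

T = 177/365 years.
F = S · g_NOK/g_CAD = 6.434 × 1.0044508/1.0446221 = 6.186578.
(F − S)/S ÷ T = (6.186578 − 6.434)/6.434/(177/365) = -0.079301 → -7.93%.

-7.93%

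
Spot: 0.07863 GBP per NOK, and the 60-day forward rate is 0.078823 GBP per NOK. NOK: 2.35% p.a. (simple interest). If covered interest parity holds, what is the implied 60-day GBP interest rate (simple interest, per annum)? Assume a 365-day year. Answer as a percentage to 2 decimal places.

3.85%

T = 60/365 years.
CIP gives F = S · g_GBP/g_NOK, so g_GBP/g_NOK = 0.078823/0.07863 = 1.0024545.
NOK growth factor: 1 + 0.0235×60/365 = 1.003863.
Hence g_GBP = 1.006327.
(1.006327 − 1)/T = 0.038489, i.e. 3.85%.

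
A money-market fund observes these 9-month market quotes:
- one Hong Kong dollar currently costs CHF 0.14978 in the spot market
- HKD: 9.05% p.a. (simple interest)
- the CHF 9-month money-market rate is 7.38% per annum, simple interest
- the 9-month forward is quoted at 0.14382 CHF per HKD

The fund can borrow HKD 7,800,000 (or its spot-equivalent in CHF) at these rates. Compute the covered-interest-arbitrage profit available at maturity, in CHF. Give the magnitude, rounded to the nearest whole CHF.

T = 9/12 years.
Keep in HKD, deliver into the forward: 7,800,000·1.067875·0.14382 = CHF 1,197,937.90.
Swap to CHF now, deposit: 7,800,000·0.14978·1.055350 = CHF 1,232,948.52.
The quoted forward undervalues HKD, so borrow HKD, convert to CHF at spot, deposit the CHF at 7.38%, and buy HKD forward at 0.14382 to cover the loan.
The gap between the two covered legs is CHF 35,011.

CHF 35,011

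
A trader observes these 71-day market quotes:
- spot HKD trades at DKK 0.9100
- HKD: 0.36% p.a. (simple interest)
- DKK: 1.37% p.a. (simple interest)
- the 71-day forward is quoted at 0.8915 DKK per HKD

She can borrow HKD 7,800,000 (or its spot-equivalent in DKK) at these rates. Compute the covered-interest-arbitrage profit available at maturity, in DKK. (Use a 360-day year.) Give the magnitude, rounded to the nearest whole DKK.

DKK 158,541

T = 71/360 years.
Invest the HKD and cover forward: 7,800,000 × 1.000710 × 0.8915 = DKK 6,958,637.13.
Convert at spot and invest in DKK: 7,800,000 × 0.9100 × 1.002701944 = DKK 7,117,178.40.
The quoted forward undervalues HKD, so borrow HKD, convert to DKK at spot, deposit the DKK at 1.37%, and buy HKD forward at 0.8915 to cover the loan.
Profit = 7,117,178.40 − 6,958,637.13 = DKK 158,541.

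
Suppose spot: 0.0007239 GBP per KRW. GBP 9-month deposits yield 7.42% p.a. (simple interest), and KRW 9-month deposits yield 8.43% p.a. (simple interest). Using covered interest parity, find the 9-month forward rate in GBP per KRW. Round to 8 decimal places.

T = 9/12 years.
GBP accumulates by 1 + 0.0742×9/12 = 1.055650.
KRW accumulates by 1 + 0.0843×9/12 = 1.063225.
CIP: F = S · (grow GBP)/(grow KRW) = 0.0007239 × 1.055650/1.063225 = 0.0007187425 GBP per KRW.

0.00071874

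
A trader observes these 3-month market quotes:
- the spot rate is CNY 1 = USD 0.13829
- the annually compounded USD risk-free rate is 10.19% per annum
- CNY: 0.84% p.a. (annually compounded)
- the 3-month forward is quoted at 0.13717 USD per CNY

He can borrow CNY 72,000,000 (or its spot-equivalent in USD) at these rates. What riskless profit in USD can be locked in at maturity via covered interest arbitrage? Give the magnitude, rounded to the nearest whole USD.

T = 3/12 years.
Invest the CNY and cover forward: 72,000,000 × 1.002093417 × 0.13717 = USD 9,896,915.09.
Convert at spot and invest in USD: 72,000,000 × 0.13829 × 1.024555634 = USD 10,201,377.50.
The quoted forward undervalues CNY, so borrow CNY, convert to USD at spot, deposit the USD at 10.19%, and buy CNY forward at 0.13717 to cover the loan.
The gap between the two covered legs is USD 304,462.

USD 304,462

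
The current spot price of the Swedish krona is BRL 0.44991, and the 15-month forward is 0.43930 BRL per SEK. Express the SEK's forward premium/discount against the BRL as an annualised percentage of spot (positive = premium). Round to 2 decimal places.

-1.89%

T = 15/12 years.
SEK trades forward at -2.35825% vs spot over the period.
Per annum: -0.0235825 / (15/12) = -0.018866 = -1.89%.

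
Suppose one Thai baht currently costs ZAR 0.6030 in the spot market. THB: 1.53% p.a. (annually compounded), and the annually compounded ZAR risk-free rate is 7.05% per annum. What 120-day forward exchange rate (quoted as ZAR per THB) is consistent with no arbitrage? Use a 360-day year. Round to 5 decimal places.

0.61374

T = 120/360 years.
ZAR growth factor: (1 + 0.0705)^(120/360) = 1.0229684.
THB accumulates by (1 + 0.0153)^(120/360) = 1.0050742.
CIP: F = S · (grow ZAR)/(grow THB) = 0.603 × 1.0229684/1.0050742 = 0.6137357 ZAR per THB.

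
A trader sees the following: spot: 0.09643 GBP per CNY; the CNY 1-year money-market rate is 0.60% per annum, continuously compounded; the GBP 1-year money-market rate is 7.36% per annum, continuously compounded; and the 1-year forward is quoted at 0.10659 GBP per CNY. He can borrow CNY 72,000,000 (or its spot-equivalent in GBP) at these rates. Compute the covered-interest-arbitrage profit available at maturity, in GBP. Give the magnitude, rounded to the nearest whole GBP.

GBP 247,429

T = 1 year.
Route A — deposit CNY, sell forward: 72,000,000 × 1.006018036 × 0.10659 = GBP 7,720,665.30.
Route B — convert at spot, deposit GBP: 72,000,000 × 0.09643 × 1.076376169 = GBP 7,473,236.69.
The quoted forward overvalues CNY, so borrow GBP, buy CNY at spot, deposit the CNY at 0.60%, and sell the proceeds forward at 0.10659.
Arbitrage profit = |7,720,665.30 − 7,473,236.69| = GBP 247,429.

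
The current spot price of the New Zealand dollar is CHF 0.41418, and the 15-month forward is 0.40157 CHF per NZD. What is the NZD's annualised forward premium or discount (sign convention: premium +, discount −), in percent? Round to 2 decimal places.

T = 15/12 years.
Period premium: (0.40157 − 0.41418)/0.41418 = -0.0304457.
×(1/T) gives -2.44% p.a.

-2.44%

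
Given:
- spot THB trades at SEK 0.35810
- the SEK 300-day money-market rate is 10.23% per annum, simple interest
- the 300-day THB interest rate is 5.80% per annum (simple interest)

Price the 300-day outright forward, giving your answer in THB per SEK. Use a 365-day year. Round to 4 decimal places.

T = 300/365 years.
SEK accumulates by 1 + 0.1023×300/365 = 1.0840822.
Growth of 1 THB over T: 1 + 0.0580×300/365 = 1.0476712.
Forward (SEK per THB) = 0.3581 × 1.0840822 / 1.0476712 = 0.3705455.
Quoted the other way: 1/0.3705455 = 2.6987 THB per SEK.

2.6987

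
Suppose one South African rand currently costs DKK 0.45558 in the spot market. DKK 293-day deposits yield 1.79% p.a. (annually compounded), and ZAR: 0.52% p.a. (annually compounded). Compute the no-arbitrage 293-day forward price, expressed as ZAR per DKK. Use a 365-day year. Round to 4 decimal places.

T = 293/365 years.
DKK accumulates by (1 + 0.0179)^(293/365) = 1.0143439.
ZAR accumulates by (1 + 0.0052)^(293/365) = 1.0041721.
CIP: F = S · (grow DKK)/(grow ZAR) = 0.45558 × 1.0143439/1.0041721 = 0.4601948 DKK per ZAR.
Quoted the other way: 1/0.4601948 = 2.1730 ZAR per DKK.

2.1730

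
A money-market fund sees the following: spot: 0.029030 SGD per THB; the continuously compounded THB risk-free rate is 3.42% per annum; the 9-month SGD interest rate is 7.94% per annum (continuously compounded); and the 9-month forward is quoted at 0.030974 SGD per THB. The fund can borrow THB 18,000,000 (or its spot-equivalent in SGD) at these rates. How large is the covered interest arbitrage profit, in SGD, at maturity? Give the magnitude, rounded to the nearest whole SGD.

SGD 17,415

T = 9/12 years.
Keep in THB, deliver into the forward: 18,000,000·1.02598179·0.030974 = SGD 572,017.68.
Swap to SGD now, deposit: 18,000,000·0.029030·1.06135883 = SGD 554,602.44.
The quoted forward overvalues THB, so borrow SGD, buy THB at spot, deposit the THB at 3.42%, and sell the proceeds forward at 0.030974.
Profit = 572,017.68 − 554,602.44 = SGD 17,415.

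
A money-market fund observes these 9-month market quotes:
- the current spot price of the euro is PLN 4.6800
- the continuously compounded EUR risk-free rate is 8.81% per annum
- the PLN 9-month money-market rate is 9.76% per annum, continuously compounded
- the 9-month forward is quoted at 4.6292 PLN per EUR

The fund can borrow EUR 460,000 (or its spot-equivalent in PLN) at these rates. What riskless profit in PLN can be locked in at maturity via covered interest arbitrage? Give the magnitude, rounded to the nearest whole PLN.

PLN 41,409

T = 9/12 years.
Route A — deposit EUR, sell forward: 460,000 × 1.068306837 × 4.6292 = PLN 2,274,886.76.
Route B — convert at spot, deposit PLN: 460,000 × 4.6800 × 1.075945705 = PLN 2,316,295.91.
The quoted forward undervalues EUR, so borrow EUR, convert to PLN at spot, deposit the PLN at 9.76%, and buy EUR forward at 4.6292 to cover the loan.
The gap between the two covered legs is PLN 41,409.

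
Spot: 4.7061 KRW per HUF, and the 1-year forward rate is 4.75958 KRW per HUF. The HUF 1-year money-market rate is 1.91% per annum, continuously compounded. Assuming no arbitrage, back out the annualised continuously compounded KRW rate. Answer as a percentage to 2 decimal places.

3.04%

T = 1 year.
F/S = 4.75958/4.7061 = 1.0113640 = (growth of KRW) / (growth of HUF).
The HUF side grows by e^(0.0191×1) = 1.0192836.
So the KRW growth factor = 1.0308667.
Take logs: ln 1.0308667 / 1 = 0.030400, so 3.04%.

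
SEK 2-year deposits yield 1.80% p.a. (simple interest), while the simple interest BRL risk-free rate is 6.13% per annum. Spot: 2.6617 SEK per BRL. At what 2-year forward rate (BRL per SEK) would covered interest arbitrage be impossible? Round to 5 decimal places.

T = 2 years.
SEK growth factor: 1 + 0.0180×2 = 1.036000.
BRL growth factor: 1 + 0.0613×2 = 1.122600.
Forward (SEK per BRL) = 2.6617 × 1.036000 / 1.122600 = 2.456370.
Invert for BRL per SEK: 1 / 2.456370 = 0.40710.

0.40710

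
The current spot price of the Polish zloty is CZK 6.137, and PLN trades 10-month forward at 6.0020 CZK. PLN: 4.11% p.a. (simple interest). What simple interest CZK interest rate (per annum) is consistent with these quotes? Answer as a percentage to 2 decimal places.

T = 10/12 years.
F/S = 6.002/6.137 = 0.9780023 = (growth of CZK) / (growth of PLN).
PLN growth factor: 1 + 0.0411×10/12 = 1.034250.
So the CZK growth factor = 1.0114989.
(1.0114989 − 1)/T = 0.013799, i.e. 1.38%.

1.38%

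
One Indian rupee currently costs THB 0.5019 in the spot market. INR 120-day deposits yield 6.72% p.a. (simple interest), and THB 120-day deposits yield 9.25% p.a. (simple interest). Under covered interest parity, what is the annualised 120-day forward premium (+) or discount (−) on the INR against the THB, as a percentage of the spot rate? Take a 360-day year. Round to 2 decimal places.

+2.47%

T = 120/360 years.
No-arbitrage forward: 0.5019 × 1.0308333 / 1.022400 = 0.5060399 THB/INR.
(F − S)/S ÷ T = (0.5060399 − 0.5019)/0.5019/(120/360) = 0.024745 → 2.47%.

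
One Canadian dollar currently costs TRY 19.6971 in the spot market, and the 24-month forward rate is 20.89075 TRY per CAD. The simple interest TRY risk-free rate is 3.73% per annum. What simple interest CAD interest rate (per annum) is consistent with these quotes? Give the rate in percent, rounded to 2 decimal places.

T = 2 years.
By CIP, F/S equals the TRY-to-CAD growth ratio: 20.89075/19.6971 = 1.0606003.
TRY growth factor: 1 + 0.0373×2 = 1.074600.
Hence g_CAD = 1.0131998.
r = (1.0131998 − 1)/2 = 0.006600 → 0.66%.

0.66%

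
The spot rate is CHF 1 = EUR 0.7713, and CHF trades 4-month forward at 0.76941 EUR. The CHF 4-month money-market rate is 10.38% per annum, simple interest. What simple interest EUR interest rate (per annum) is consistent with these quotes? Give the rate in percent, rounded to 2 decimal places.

9.62%

T = 4/12 years.
F/S = 0.76941/0.7713 = 0.9975496 = (growth of EUR) / (growth of CHF).
CHF growth factor: 1 + 0.1038×4/12 = 1.034600.
So the EUR growth factor = 1.0320648.
(1.0320648 − 1)/T = 0.096194, i.e. 9.62%.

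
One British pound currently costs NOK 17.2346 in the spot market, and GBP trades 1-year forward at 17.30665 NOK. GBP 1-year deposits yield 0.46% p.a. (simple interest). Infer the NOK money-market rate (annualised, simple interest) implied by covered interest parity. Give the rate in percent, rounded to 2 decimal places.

0.88%

T = 1 year.
By CIP, F/S equals the NOK-to-GBP growth ratio: 17.30665/17.2346 = 1.0041805.
The GBP side grows by 1 + 0.0046×1 = 1.004600.
Hence g_NOK = 1.0087997.
(1.0087997 − 1)/T = 0.008800, i.e. 0.88%.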